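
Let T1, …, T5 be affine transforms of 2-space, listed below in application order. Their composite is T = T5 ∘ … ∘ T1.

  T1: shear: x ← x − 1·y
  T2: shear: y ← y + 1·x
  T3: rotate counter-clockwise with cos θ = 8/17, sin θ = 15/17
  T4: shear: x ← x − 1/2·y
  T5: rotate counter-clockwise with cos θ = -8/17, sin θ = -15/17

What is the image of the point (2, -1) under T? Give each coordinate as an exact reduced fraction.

T1 shear: x ← x − 1·y: (2, -1) → (3, -1)
T2 shear: y ← y + 1·x: (3, -1) → (3, 2)
T3 rotate counter-clockwise with cos θ = 8/17, sin θ = 15/17: (3, 2) → (-6/17, 61/17)
T4 shear: x ← x − 1/2·y: (-6/17, 61/17) → (-73/34, 61/17)
T5 rotate counter-clockwise with cos θ = -8/17, sin θ = -15/17: (-73/34, 61/17) → (71/17, 7/34)

T(p) = (71/17, 7/34)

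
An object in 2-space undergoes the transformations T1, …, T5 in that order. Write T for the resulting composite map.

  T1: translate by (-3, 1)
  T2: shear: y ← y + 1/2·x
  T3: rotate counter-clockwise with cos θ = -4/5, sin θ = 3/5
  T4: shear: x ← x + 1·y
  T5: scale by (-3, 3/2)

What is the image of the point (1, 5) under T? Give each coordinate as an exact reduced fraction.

T(p) = (99/5, -39/5)

T1 translate by (-3, 1): (1, 5) → (-2, 6)
T2 shear: y ← y + 1/2·x: (-2, 6) → (-2, 5)
T3 rotate counter-clockwise with cos θ = -4/5, sin θ = 3/5: (-2, 5) → (-7/5, -26/5)
T4 shear: x ← x + 1·y: (-7/5, -26/5) → (-33/5, -26/5)
T5 scale by (-3, 3/2): (-33/5, -26/5) → (99/5, -39/5)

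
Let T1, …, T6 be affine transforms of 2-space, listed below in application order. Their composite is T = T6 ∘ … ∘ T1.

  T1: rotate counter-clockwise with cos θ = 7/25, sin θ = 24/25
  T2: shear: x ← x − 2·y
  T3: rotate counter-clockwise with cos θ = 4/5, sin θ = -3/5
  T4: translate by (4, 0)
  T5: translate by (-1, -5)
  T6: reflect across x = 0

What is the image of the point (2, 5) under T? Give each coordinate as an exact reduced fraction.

T1 rotate counter-clockwise with cos θ = 7/25, sin θ = 24/25: (2, 5) → (-106/25, 83/25)
T2 shear: x ← x − 2·y: (-106/25, 83/25) → (-272/25, 83/25)
T3 rotate counter-clockwise with cos θ = 4/5, sin θ = -3/5: (-272/25, 83/25) → (-839/125, 1148/125)
T4 translate by (4, 0): (-839/125, 1148/125) → (-339/125, 1148/125)
T5 translate by (-1, -5): (-339/125, 1148/125) → (-464/125, 523/125)
T6 reflect across x = 0: (-464/125, 523/125) → (464/125, 523/125)

T(p) = (464/125, 523/125)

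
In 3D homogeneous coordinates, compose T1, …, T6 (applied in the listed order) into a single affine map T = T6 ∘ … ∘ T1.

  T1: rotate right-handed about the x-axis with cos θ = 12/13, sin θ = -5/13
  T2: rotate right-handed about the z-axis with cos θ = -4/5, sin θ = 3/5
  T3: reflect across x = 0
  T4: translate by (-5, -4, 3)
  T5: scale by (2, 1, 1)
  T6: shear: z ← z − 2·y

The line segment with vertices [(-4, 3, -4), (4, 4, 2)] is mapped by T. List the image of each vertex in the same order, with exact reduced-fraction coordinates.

T1 rotate right-handed about the x-axis with cos θ = 12/13, sin θ = -5/13: (-4, 3, -4) → (-4, 16/13, -63/13); (4, 4, 2) → (4, 58/13, 4/13)
T2 rotate right-handed about the z-axis with cos θ = -4/5, sin θ = 3/5: (-4, 16/13, -63/13) → (32/13, -44/13, -63/13); (4, 58/13, 4/13) → (-382/65, -76/65, 4/13)
T3 reflect across x = 0: (32/13, -44/13, -63/13) → (-32/13, -44/13, -63/13); (-382/65, -76/65, 4/13) → (382/65, -76/65, 4/13)
T4 translate by (-5, -4, 3): (-32/13, -44/13, -63/13) → (-97/13, -96/13, -24/13); (382/65, -76/65, 4/13) → (57/65, -336/65, 43/13)
T5 scale by (2, 1, 1): (-97/13, -96/13, -24/13) → (-194/13, -96/13, -24/13); (57/65, -336/65, 43/13) → (114/65, -336/65, 43/13)
T6 shear: z ← z − 2·y: (-194/13, -96/13, -24/13) → (-194/13, -96/13, 168/13); (114/65, -336/65, 43/13) → (114/65, -336/65, 887/65)

image vertices: (-194/13, -96/13, 168/13), (114/65, -336/65, 887/65)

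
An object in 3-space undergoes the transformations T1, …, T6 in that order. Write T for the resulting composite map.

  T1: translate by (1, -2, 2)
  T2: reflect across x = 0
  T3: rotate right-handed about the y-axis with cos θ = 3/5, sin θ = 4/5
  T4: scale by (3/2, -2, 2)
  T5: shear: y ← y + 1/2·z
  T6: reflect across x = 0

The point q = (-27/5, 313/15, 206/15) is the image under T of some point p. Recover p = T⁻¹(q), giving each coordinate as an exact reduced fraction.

p = (7/3, -5, 5)

T1 = [1 0 0 1; 0 1 0 -2; 0 0 1 2; 0 0 0 1]
T2·T1 = [-1 0 0 -1; 0 1 0 -2; 0 0 1 2; 0 0 0 1]
T3·…·T1 = [-3/5 0 4/5 1; 0 1 0 -2; 4/5 0 3/5 2; 0 0 0 1]
T4·…·T1 = [-9/10 0 6/5 3/2; 0 -2 0 4; 8/5 0 6/5 4; 0 0 0 1]
T5·…·T1 = [-9/10 0 6/5 3/2; 4/5 -2 3/5 6; 8/5 0 6/5 4; 0 0 0 1]
T6·…·T1 = [9/10 0 -6/5 -3/2; 4/5 -2 3/5 6; 8/5 0 6/5 4; 0 0 0 1]
det M = -6; M⁻¹ = [2/5 0 2/5 -1; 0 -1/2 1/4 2; -8/15 0 3/10 -2; 0 0 0 1]
M⁻¹ · (-27/5, 313/15, 206/15)ᵀ = (7/3, -5, 5)ᵀ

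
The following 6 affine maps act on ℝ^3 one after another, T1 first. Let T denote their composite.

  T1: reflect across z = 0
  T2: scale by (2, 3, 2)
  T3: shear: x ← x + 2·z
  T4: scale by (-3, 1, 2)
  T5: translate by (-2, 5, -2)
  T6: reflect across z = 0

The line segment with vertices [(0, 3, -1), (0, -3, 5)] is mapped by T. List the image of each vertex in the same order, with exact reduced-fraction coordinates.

image vertices: (-14, 14, -2), (58, -4, 22)

T1 reflect across z = 0: (0, 3, -1) → (0, 3, 1); (0, -3, 5) → (0, -3, -5)
T2 scale by (2, 3, 2): (0, 3, 1) → (0, 9, 2); (0, -3, -5) → (0, -9, -10)
T3 shear: x ← x + 2·z: (0, 9, 2) → (4, 9, 2); (0, -9, -10) → (-20, -9, -10)
T4 scale by (-3, 1, 2): (4, 9, 2) → (-12, 9, 4); (-20, -9, -10) → (60, -9, -20)
T5 translate by (-2, 5, -2): (-12, 9, 4) → (-14, 14, 2); (60, -9, -20) → (58, -4, -22)
T6 reflect across z = 0: (-14, 14, 2) → (-14, 14, -2); (58, -4, -22) → (58, -4, 22)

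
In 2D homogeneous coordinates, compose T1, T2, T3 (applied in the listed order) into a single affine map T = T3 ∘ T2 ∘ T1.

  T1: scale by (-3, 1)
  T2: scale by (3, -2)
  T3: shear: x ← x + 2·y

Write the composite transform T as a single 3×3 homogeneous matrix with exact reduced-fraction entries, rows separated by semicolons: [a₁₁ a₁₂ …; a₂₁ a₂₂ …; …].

T = [-9 -4 0; 0 -2 0; 0 0 1]

T1 = [-3 0 0; 0 1 0; 0 0 1]
T2·T1 = [-9 0 0; 0 -2 0; 0 0 1]
T3·…·T1 = [-9 -4 0; 0 -2 0; 0 0 1]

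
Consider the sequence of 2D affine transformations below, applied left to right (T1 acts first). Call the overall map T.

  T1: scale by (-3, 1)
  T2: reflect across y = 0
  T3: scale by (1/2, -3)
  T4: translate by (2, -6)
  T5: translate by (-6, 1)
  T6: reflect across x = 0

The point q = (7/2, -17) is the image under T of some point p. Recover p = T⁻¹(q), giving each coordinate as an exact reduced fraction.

p = (-1/3, -4)

T1 = [-3 0 0; 0 1 0; 0 0 1]
T2·T1 = [-3 0 0; 0 -1 0; 0 0 1]
T3·…·T1 = [-3/2 0 0; 0 3 0; 0 0 1]
T4·…·T1 = [-3/2 0 2; 0 3 -6; 0 0 1]
T5·…·T1 = [-3/2 0 -4; 0 3 -5; 0 0 1]
T6·…·T1 = [3/2 0 4; 0 3 -5; 0 0 1]
det M = 9/2; M⁻¹ = [2/3 0 -8/3; 0 1/3 5/3; 0 0 1]
M⁻¹ · (7/2, -17)ᵀ = (-1/3, -4)ᵀ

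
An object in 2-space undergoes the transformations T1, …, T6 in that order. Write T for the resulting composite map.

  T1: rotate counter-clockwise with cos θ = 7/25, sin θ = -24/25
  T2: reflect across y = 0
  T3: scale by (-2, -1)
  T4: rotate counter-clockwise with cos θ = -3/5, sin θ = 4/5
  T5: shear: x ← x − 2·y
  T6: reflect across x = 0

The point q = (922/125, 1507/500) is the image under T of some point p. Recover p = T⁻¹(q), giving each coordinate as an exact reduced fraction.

T1 = [7/25 24/25 0; -24/25 7/25 0; 0 0 1]
T2·T1 = [7/25 24/25 0; 24/25 -7/25 0; 0 0 1]
T3·…·T1 = [-14/25 -48/25 0; -24/25 7/25 0; 0 0 1]
T4·…·T1 = [138/125 116/125 0; 16/125 -213/125 0; 0 0 1]
T5·…·T1 = [106/125 542/125 0; 16/125 -213/125 0; 0 0 1]
T6·…·T1 = [-106/125 -542/125 0; 16/125 -213/125 0; 0 0 1]
det M = 2; M⁻¹ = [-213/250 271/125 0; -8/125 -53/125 0; 0 0 1]
M⁻¹ · (922/125, 1507/500)ᵀ = (1/4, -7/4)ᵀ

p = (1/4, -7/4)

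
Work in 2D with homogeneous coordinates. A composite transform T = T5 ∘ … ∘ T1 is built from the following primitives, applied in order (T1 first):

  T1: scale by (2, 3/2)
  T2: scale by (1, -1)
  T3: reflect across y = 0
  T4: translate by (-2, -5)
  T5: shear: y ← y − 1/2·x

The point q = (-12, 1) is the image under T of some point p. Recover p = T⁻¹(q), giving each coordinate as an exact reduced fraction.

T1 = [2 0 0; 0 3/2 0; 0 0 1]
T2·T1 = [2 0 0; 0 -3/2 0; 0 0 1]
T3·…·T1 = [2 0 0; 0 3/2 0; 0 0 1]
T4·…·T1 = [2 0 -2; 0 3/2 -5; 0 0 1]
T5·…·T1 = [2 0 -2; -1 3/2 -4; 0 0 1]
det M = 3; M⁻¹ = [1/2 0 1; 1/3 2/3 10/3; 0 0 1]
M⁻¹ · (-12, 1)ᵀ = (-5, 0)ᵀ

p = (-5, 0)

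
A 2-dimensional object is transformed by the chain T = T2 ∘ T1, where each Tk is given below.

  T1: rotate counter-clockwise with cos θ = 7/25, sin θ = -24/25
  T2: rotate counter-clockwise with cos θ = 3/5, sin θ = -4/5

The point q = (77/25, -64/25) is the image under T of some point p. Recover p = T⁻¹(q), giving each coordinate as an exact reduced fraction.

T1 = [7/25 24/25 0; -24/25 7/25 0; 0 0 1]
T2·T1 = [-3/5 4/5 0; -4/5 -3/5 0; 0 0 1]
det M = 1; M⁻¹ = [-3/5 -4/5 0; 4/5 -3/5 0; 0 0 1]
M⁻¹ · (77/25, -64/25)ᵀ = (1/5, 4)ᵀ

p = (1/5, 4)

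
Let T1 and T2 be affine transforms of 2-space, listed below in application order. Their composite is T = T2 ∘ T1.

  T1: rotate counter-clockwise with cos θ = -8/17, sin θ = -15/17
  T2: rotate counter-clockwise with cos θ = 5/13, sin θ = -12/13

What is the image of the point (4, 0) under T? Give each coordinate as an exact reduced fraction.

T1 rotate counter-clockwise with cos θ = -8/17, sin θ = -15/17: (4, 0) → (-32/17, -60/17)
T2 rotate counter-clockwise with cos θ = 5/13, sin θ = -12/13: (-32/17, -60/17) → (-880/221, 84/221)

T(p) = (-880/221, 84/221)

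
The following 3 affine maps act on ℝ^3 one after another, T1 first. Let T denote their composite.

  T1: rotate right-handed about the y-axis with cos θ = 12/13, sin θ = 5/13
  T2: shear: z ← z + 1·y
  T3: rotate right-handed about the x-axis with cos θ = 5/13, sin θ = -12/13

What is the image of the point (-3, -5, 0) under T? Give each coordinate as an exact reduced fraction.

T1 rotate right-handed about the y-axis with cos θ = 12/13, sin θ = 5/13: (-3, -5, 0) → (-36/13, -5, 15/13)
T2 shear: z ← z + 1·y: (-36/13, -5, 15/13) → (-36/13, -5, -50/13)
T3 rotate right-handed about the x-axis with cos θ = 5/13, sin θ = -12/13: (-36/13, -5, -50/13) → (-36/13, -925/169, 530/169)

T(p) = (-36/13, -925/169, 530/169)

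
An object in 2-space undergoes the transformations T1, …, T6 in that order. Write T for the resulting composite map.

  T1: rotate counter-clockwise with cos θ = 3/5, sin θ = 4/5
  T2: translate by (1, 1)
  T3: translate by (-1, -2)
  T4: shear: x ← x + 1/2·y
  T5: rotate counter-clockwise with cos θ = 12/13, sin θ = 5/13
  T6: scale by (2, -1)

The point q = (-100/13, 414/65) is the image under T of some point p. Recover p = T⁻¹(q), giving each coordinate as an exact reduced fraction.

T1 = [3/5 -4/5 0; 4/5 3/5 0; 0 0 1]
T2·T1 = [3/5 -4/5 1; 4/5 3/5 1; 0 0 1]
T3·…·T1 = [3/5 -4/5 0; 4/5 3/5 -1; 0 0 1]
T4·…·T1 = [1 -1/2 -1/2; 4/5 3/5 -1; 0 0 1]
T5·…·T1 = [8/13 -9/13 -1/13; 73/65 47/130 -29/26; 0 0 1]
T6·…·T1 = [16/13 -18/13 -2/13; -73/65 -47/130 29/26; 0 0 1]
det M = -2; M⁻¹ = [47/260 -9/13 4/5; -73/130 -8/13 3/5; 0 0 1]
M⁻¹ · (-100/13, 414/65)ᵀ = (-5, 1)ᵀ

p = (-5, 1)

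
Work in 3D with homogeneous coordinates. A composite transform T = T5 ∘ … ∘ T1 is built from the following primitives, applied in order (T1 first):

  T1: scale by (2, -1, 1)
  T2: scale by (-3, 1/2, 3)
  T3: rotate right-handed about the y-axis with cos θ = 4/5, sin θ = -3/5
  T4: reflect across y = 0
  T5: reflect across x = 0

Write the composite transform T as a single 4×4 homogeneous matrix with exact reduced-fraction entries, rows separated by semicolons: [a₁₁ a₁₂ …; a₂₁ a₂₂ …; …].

T1 = [2 0 0 0; 0 -1 0 0; 0 0 1 0; 0 0 0 1]
T2·T1 = [-6 0 0 0; 0 -1/2 0 0; 0 0 3 0; 0 0 0 1]
T3·…·T1 = [-24/5 0 -9/5 0; 0 -1/2 0 0; -18/5 0 12/5 0; 0 0 0 1]
T4·…·T1 = [-24/5 0 -9/5 0; 0 1/2 0 0; -18/5 0 12/5 0; 0 0 0 1]
T5·…·T1 = [24/5 0 9/5 0; 0 1/2 0 0; -18/5 0 12/5 0; 0 0 0 1]

T = [24/5 0 9/5 0; 0 1/2 0 0; -18/5 0 12/5 0; 0 0 0 1]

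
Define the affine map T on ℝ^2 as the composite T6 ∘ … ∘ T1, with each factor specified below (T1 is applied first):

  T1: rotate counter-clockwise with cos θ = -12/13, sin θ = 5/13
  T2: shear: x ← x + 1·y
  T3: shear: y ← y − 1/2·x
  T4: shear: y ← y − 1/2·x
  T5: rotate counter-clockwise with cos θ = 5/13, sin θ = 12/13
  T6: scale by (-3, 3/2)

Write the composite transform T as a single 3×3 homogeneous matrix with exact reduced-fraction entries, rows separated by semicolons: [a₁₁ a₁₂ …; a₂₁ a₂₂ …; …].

T1 = [-12/13 -5/13 0; 5/13 -12/13 0; 0 0 1]
T2·T1 = [-7/13 -17/13 0; 5/13 -12/13 0; 0 0 1]
T3·…·T1 = [-7/13 -17/13 0; 17/26 -7/26 0; 0 0 1]
T4·…·T1 = [-7/13 -17/13 0; 12/13 5/13 0; 0 0 1]
T5·…·T1 = [-179/169 -145/169 0; -24/169 -179/169 0; 0 0 1]
T6·…·T1 = [537/169 435/169 0; -36/169 -537/338 0; 0 0 1]

T = [537/169 435/169 0; -36/169 -537/338 0; 0 0 1]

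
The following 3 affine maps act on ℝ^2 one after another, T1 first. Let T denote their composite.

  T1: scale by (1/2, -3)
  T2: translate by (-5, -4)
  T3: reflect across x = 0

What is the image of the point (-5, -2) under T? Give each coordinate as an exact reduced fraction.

T(p) = (15/2, 2)

T1 scale by (1/2, -3): (-5, -2) → (-5/2, 6)
T2 translate by (-5, -4): (-5/2, 6) → (-15/2, 2)
T3 reflect across x = 0: (-15/2, 2) → (15/2, 2)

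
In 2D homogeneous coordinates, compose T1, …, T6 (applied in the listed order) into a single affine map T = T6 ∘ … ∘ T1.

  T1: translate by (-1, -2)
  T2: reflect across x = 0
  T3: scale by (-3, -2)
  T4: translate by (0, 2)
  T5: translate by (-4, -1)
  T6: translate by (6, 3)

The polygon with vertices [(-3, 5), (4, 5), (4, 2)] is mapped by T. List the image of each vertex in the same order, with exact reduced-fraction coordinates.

T1 translate by (-1, -2): (-3, 5) → (-4, 3); (4, 5) → (3, 3); (4, 2) → (3, 0)
T2 reflect across x = 0: (-4, 3) → (4, 3); (3, 3) → (-3, 3); (3, 0) → (-3, 0)
T3 scale by (-3, -2): (4, 3) → (-12, -6); (-3, 3) → (9, -6); (-3, 0) → (9, 0)
T4 translate by (0, 2): (-12, -6) → (-12, -4); (9, -6) → (9, -4); (9, 0) → (9, 2)
T5 translate by (-4, -1): (-12, -4) → (-16, -5); (9, -4) → (5, -5); (9, 2) → (5, 1)
T6 translate by (6, 3): (-16, -5) → (-10, -2); (5, -5) → (11, -2); (5, 1) → (11, 4)

image vertices: (-10, -2), (11, -2), (11, 4)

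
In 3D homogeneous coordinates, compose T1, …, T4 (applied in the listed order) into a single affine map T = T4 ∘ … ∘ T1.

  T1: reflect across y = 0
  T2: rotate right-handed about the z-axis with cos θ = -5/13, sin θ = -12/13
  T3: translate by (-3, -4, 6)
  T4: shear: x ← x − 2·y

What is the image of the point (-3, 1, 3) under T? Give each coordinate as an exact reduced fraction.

T1 reflect across y = 0: (-3, 1, 3) → (-3, -1, 3)
T2 rotate right-handed about the z-axis with cos θ = -5/13, sin θ = -12/13: (-3, -1, 3) → (3/13, 41/13, 3)
T3 translate by (-3, -4, 6): (3/13, 41/13, 3) → (-36/13, -11/13, 9)
T4 shear: x ← x − 2·y: (-36/13, -11/13, 9) → (-14/13, -11/13, 9)

T(p) = (-14/13, -11/13, 9)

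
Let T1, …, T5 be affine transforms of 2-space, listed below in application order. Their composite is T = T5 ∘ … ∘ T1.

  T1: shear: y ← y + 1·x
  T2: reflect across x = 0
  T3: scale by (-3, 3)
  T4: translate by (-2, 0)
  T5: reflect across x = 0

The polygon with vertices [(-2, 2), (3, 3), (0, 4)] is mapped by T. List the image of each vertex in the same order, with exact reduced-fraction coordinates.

T1 shear: y ← y + 1·x: (-2, 2) → (-2, 0); (3, 3) → (3, 6); (0, 4) → (0, 4)
T2 reflect across x = 0: (-2, 0) → (2, 0); (3, 6) → (-3, 6); (0, 4) → (0, 4)
T3 scale by (-3, 3): (2, 0) → (-6, 0); (-3, 6) → (9, 18); (0, 4) → (0, 12)
T4 translate by (-2, 0): (-6, 0) → (-8, 0); (9, 18) → (7, 18); (0, 12) → (-2, 12)
T5 reflect across x = 0: (-8, 0) → (8, 0); (7, 18) → (-7, 18); (-2, 12) → (2, 12)

image vertices: (8, 0), (-7, 18), (2, 12)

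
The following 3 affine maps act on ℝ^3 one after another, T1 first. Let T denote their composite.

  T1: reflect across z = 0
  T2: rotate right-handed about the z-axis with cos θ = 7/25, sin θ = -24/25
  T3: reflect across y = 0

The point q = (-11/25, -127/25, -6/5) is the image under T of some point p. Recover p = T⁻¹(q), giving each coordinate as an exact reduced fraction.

p = (-5, 1, 6/5)

T1 = [1 0 0 0; 0 1 0 0; 0 0 -1 0; 0 0 0 1]
T2·T1 = [7/25 24/25 0 0; -24/25 7/25 0 0; 0 0 -1 0; 0 0 0 1]
T3·…·T1 = [7/25 24/25 0 0; 24/25 -7/25 0 0; 0 0 -1 0; 0 0 0 1]
det M = 1; M⁻¹ = [7/25 24/25 0 0; 24/25 -7/25 0 0; 0 0 -1 0; 0 0 0 1]
M⁻¹ · (-11/25, -127/25, -6/5)ᵀ = (-5, 1, 6/5)ᵀ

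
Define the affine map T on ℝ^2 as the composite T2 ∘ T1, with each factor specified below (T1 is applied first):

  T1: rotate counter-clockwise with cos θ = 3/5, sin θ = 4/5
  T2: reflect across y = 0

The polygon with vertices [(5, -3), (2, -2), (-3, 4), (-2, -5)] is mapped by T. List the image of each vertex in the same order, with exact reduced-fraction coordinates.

image vertices: (27/5, -11/5), (14/5, -2/5), (-5, 0), (14/5, 23/5)

T1 rotate counter-clockwise with cos θ = 3/5, sin θ = 4/5: (5, -3) → (27/5, 11/5); (2, -2) → (14/5, 2/5); (-3, 4) → (-5, 0); (-2, -5) → (14/5, -23/5)
T2 reflect across y = 0: (27/5, 11/5) → (27/5, -11/5); (14/5, 2/5) → (14/5, -2/5); (-5, 0) → (-5, 0); (14/5, -23/5) → (14/5, 23/5)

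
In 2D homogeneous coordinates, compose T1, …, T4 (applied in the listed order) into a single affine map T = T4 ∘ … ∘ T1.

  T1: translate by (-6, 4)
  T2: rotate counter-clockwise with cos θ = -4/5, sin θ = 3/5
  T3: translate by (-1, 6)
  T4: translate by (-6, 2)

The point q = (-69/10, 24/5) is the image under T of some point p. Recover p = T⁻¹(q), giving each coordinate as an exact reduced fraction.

p = (4, -3/2)

T1 = [1 0 -6; 0 1 4; 0 0 1]
T2·T1 = [-4/5 -3/5 12/5; 3/5 -4/5 -34/5; 0 0 1]
T3·…·T1 = [-4/5 -3/5 7/5; 3/5 -4/5 -4/5; 0 0 1]
T4·…·T1 = [-4/5 -3/5 -23/5; 3/5 -4/5 6/5; 0 0 1]
det M = 1; M⁻¹ = [-4/5 3/5 -22/5; -3/5 -4/5 -9/5; 0 0 1]
M⁻¹ · (-69/10, 24/5)ᵀ = (4, -3/2)ᵀ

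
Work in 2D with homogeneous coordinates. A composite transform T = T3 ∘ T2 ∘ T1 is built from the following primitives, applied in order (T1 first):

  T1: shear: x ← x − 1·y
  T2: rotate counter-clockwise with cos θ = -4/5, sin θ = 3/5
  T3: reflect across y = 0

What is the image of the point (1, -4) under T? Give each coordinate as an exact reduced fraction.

T(p) = (-8/5, -31/5)

T1 shear: x ← x − 1·y: (1, -4) → (5, -4)
T2 rotate counter-clockwise with cos θ = -4/5, sin θ = 3/5: (5, -4) → (-8/5, 31/5)
T3 reflect across y = 0: (-8/5, 31/5) → (-8/5, -31/5)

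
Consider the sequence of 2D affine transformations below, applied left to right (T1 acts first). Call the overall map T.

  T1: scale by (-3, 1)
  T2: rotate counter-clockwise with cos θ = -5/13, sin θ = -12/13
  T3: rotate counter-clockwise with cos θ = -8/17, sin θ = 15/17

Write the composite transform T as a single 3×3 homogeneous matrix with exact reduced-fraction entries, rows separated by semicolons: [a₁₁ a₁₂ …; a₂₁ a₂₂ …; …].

T = [-660/221 -21/221 0; -63/221 220/221 0; 0 0 1]

T1 = [-3 0 0; 0 1 0; 0 0 1]
T2·T1 = [15/13 12/13 0; 36/13 -5/13 0; 0 0 1]
T3·…·T1 = [-660/221 -21/221 0; -63/221 220/221 0; 0 0 1]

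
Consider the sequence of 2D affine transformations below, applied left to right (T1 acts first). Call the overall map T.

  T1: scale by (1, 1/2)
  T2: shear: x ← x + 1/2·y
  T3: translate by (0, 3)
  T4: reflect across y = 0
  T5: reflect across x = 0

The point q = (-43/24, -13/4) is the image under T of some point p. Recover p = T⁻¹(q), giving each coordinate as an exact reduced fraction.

T1 = [1 0 0; 0 1/2 0; 0 0 1]
T2·T1 = [1 1/4 0; 0 1/2 0; 0 0 1]
T3·…·T1 = [1 1/4 0; 0 1/2 3; 0 0 1]
T4·…·T1 = [1 1/4 0; 0 -1/2 -3; 0 0 1]
T5·…·T1 = [-1 -1/4 0; 0 -1/2 -3; 0 0 1]
det M = 1/2; M⁻¹ = [-1 1/2 3/2; 0 -2 -6; 0 0 1]
M⁻¹ · (-43/24, -13/4)ᵀ = (5/3, 1/2)ᵀ

p = (5/3, 1/2)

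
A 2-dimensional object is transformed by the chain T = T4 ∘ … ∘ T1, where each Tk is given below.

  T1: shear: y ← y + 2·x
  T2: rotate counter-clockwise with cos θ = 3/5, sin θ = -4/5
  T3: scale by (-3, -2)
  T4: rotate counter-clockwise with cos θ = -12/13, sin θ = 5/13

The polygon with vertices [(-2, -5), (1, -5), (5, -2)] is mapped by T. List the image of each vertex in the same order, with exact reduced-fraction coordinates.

T1 shear: y ← y + 2·x: (-2, -5) → (-2, -9); (1, -5) → (1, -3); (5, -2) → (5, 8)
T2 rotate counter-clockwise with cos θ = 3/5, sin θ = -4/5: (-2, -9) → (-42/5, -19/5); (1, -3) → (-9/5, -13/5); (5, 8) → (47/5, 4/5)
T3 scale by (-3, -2): (-42/5, -19/5) → (126/5, 38/5); (-9/5, -13/5) → (27/5, 26/5); (47/5, 4/5) → (-141/5, -8/5)
T4 rotate counter-clockwise with cos θ = -12/13, sin θ = 5/13: (126/5, 38/5) → (-1702/65, 174/65); (27/5, 26/5) → (-454/65, -177/65); (-141/5, -8/5) → (1732/65, -609/65)

image vertices: (-1702/65, 174/65), (-454/65, -177/65), (1732/65, -609/65)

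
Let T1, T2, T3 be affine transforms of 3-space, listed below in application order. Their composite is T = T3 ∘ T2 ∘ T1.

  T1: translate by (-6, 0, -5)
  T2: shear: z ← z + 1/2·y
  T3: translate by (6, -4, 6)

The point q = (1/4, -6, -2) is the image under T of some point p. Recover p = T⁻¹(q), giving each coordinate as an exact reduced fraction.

p = (1/4, -2, -2)

T1 = [1 0 0 -6; 0 1 0 0; 0 0 1 -5; 0 0 0 1]
T2·T1 = [1 0 0 -6; 0 1 0 0; 0 1/2 1 -5; 0 0 0 1]
T3·…·T1 = [1 0 0 0; 0 1 0 -4; 0 1/2 1 1; 0 0 0 1]
det M = 1; M⁻¹ = [1 0 0 0; 0 1 0 4; 0 -1/2 1 -3; 0 0 0 1]
M⁻¹ · (1/4, -6, -2)ᵀ = (1/4, -2, -2)ᵀ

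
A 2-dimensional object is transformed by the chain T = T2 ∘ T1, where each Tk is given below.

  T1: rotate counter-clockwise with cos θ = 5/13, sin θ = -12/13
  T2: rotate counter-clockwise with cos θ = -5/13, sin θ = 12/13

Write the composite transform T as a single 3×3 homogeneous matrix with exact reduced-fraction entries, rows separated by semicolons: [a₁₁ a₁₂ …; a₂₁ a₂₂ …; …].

T1 = [5/13 12/13 0; -12/13 5/13 0; 0 0 1]
T2·T1 = [119/169 -120/169 0; 120/169 119/169 0; 0 0 1]

T = [119/169 -120/169 0; 120/169 119/169 0; 0 0 1]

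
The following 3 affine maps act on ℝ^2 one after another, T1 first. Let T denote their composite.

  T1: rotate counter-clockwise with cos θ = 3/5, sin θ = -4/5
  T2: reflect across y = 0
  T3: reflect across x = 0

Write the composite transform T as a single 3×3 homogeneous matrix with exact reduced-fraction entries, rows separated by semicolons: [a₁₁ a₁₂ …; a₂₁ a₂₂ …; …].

T1 = [3/5 4/5 0; -4/5 3/5 0; 0 0 1]
T2·T1 = [3/5 4/5 0; 4/5 -3/5 0; 0 0 1]
T3·…·T1 = [-3/5 -4/5 0; 4/5 -3/5 0; 0 0 1]

T = [-3/5 -4/5 0; 4/5 -3/5 0; 0 0 1]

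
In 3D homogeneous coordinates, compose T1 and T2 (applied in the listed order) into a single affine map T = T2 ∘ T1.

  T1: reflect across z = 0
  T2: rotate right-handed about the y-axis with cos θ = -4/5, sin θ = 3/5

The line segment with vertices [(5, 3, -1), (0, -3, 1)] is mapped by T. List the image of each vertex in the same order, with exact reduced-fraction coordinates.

image vertices: (-17/5, 3, -19/5), (-3/5, -3, 4/5)

T1 reflect across z = 0: (5, 3, -1) → (5, 3, 1); (0, -3, 1) → (0, -3, -1)
T2 rotate right-handed about the y-axis with cos θ = -4/5, sin θ = 3/5: (5, 3, 1) → (-17/5, 3, -19/5); (0, -3, -1) → (-3/5, -3, 4/5)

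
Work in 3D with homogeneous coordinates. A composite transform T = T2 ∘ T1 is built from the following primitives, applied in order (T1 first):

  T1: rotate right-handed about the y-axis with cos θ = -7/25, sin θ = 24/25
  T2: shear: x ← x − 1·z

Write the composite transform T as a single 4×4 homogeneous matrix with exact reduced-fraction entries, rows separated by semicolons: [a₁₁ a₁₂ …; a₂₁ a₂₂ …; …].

T1 = [-7/25 0 24/25 0; 0 1 0 0; -24/25 0 -7/25 0; 0 0 0 1]
T2·T1 = [17/25 0 31/25 0; 0 1 0 0; -24/25 0 -7/25 0; 0 0 0 1]

T = [17/25 0 31/25 0; 0 1 0 0; -24/25 0 -7/25 0; 0 0 0 1]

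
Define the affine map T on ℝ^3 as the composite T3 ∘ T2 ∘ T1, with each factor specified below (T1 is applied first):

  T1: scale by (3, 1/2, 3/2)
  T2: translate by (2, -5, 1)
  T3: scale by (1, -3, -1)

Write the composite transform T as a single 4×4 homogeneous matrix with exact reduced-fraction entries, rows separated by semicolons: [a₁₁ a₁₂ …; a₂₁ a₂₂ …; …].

T1 = [3 0 0 0; 0 1/2 0 0; 0 0 3/2 0; 0 0 0 1]
T2·T1 = [3 0 0 2; 0 1/2 0 -5; 0 0 3/2 1; 0 0 0 1]
T3·…·T1 = [3 0 0 2; 0 -3/2 0 15; 0 0 -3/2 -1; 0 0 0 1]

T = [3 0 0 2; 0 -3/2 0 15; 0 0 -3/2 -1; 0 0 0 1]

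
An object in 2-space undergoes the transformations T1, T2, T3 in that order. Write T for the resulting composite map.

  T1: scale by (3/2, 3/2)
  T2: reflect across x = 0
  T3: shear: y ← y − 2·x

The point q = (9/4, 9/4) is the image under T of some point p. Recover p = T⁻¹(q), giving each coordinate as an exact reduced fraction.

T1 = [3/2 0 0; 0 3/2 0; 0 0 1]
T2·T1 = [-3/2 0 0; 0 3/2 0; 0 0 1]
T3·…·T1 = [-3/2 0 0; 3 3/2 0; 0 0 1]
det M = -9/4; M⁻¹ = [-2/3 0 0; 4/3 2/3 0; 0 0 1]
M⁻¹ · (9/4, 9/4)ᵀ = (-3/2, 9/2)ᵀ

p = (-3/2, 9/2)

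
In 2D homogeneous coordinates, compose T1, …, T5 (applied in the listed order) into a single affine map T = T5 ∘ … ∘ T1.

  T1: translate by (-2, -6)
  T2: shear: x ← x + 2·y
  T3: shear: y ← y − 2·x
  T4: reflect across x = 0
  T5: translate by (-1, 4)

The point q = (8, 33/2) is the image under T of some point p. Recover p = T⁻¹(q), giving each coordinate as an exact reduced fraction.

p = (4, 1/2)

T1 = [1 0 -2; 0 1 -6; 0 0 1]
T2·T1 = [1 2 -14; 0 1 -6; 0 0 1]
T3·…·T1 = [1 2 -14; -2 -3 22; 0 0 1]
T4·…·T1 = [-1 -2 14; -2 -3 22; 0 0 1]
T5·…·T1 = [-1 -2 13; -2 -3 26; 0 0 1]
det M = -1; M⁻¹ = [3 -2 13; -2 1 0; 0 0 1]
M⁻¹ · (8, 33/2)ᵀ = (4, 1/2)ᵀ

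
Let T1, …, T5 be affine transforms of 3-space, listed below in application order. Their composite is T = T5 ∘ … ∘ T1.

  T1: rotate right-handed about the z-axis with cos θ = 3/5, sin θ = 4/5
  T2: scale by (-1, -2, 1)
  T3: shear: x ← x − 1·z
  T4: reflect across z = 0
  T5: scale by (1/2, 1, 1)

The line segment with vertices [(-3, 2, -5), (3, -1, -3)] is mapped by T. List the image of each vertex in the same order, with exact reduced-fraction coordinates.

T1 rotate right-handed about the z-axis with cos θ = 3/5, sin θ = 4/5: (-3, 2, -5) → (-17/5, -6/5, -5); (3, -1, -3) → (13/5, 9/5, -3)
T2 scale by (-1, -2, 1): (-17/5, -6/5, -5) → (17/5, 12/5, -5); (13/5, 9/5, -3) → (-13/5, -18/5, -3)
T3 shear: x ← x − 1·z: (17/5, 12/5, -5) → (42/5, 12/5, -5); (-13/5, -18/5, -3) → (2/5, -18/5, -3)
T4 reflect across z = 0: (42/5, 12/5, -5) → (42/5, 12/5, 5); (2/5, -18/5, -3) → (2/5, -18/5, 3)
T5 scale by (1/2, 1, 1): (42/5, 12/5, 5) → (21/5, 12/5, 5); (2/5, -18/5, 3) → (1/5, -18/5, 3)

image vertices: (21/5, 12/5, 5), (1/5, -18/5, 3)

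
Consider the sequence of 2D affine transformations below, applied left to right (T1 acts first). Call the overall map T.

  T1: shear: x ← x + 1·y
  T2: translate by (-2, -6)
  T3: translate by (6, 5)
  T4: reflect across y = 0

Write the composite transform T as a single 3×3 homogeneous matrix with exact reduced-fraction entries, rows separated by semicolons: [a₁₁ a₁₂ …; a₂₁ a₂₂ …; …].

T = [1 1 4; 0 -1 1; 0 0 1]

T1 = [1 1 0; 0 1 0; 0 0 1]
T2·T1 = [1 1 -2; 0 1 -6; 0 0 1]
T3·…·T1 = [1 1 4; 0 1 -1; 0 0 1]
T4·…·T1 = [1 1 4; 0 -1 1; 0 0 1]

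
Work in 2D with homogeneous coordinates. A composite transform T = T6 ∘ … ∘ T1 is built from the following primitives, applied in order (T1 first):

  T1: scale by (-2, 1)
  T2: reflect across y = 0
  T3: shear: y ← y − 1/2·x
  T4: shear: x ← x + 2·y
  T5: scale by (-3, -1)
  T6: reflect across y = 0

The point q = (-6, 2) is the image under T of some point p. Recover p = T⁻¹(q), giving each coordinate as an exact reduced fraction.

p = (1, -1)

T1 = [-2 0 0; 0 1 0; 0 0 1]
T2·T1 = [-2 0 0; 0 -1 0; 0 0 1]
T3·…·T1 = [-2 0 0; 1 -1 0; 0 0 1]
T4·…·T1 = [0 -2 0; 1 -1 0; 0 0 1]
T5·…·T1 = [0 6 0; -1 1 0; 0 0 1]
T6·…·T1 = [0 6 0; 1 -1 0; 0 0 1]
det M = -6; M⁻¹ = [1/6 1 0; 1/6 0 0; 0 0 1]
M⁻¹ · (-6, 2)ᵀ = (1, -1)ᵀ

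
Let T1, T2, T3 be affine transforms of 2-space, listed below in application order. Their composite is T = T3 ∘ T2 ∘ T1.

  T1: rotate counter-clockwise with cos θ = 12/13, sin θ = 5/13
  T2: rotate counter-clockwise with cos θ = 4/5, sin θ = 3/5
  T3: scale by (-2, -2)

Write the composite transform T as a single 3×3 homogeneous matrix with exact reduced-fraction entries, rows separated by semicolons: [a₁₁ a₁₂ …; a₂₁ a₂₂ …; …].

T1 = [12/13 -5/13 0; 5/13 12/13 0; 0 0 1]
T2·T1 = [33/65 -56/65 0; 56/65 33/65 0; 0 0 1]
T3·…·T1 = [-66/65 112/65 0; -112/65 -66/65 0; 0 0 1]

T = [-66/65 112/65 0; -112/65 -66/65 0; 0 0 1]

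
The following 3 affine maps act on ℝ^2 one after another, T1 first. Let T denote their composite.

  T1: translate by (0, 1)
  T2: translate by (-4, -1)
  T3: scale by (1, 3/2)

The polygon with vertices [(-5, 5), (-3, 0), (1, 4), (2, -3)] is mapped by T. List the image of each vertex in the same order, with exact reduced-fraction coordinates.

T1 translate by (0, 1): (-5, 5) → (-5, 6); (-3, 0) → (-3, 1); (1, 4) → (1, 5); (2, -3) → (2, -2)
T2 translate by (-4, -1): (-5, 6) → (-9, 5); (-3, 1) → (-7, 0); (1, 5) → (-3, 4); (2, -2) → (-2, -3)
T3 scale by (1, 3/2): (-9, 5) → (-9, 15/2); (-7, 0) → (-7, 0); (-3, 4) → (-3, 6); (-2, -3) → (-2, -9/2)

image vertices: (-9, 15/2), (-7, 0), (-3, 6), (-2, -9/2)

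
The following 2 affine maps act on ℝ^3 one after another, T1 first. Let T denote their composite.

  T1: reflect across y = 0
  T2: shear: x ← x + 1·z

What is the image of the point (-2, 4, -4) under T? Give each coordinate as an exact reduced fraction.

T(p) = (-6, -4, -4)

T1 reflect across y = 0: (-2, 4, -4) → (-2, -4, -4)
T2 shear: x ← x + 1·z: (-2, -4, -4) → (-6, -4, -4)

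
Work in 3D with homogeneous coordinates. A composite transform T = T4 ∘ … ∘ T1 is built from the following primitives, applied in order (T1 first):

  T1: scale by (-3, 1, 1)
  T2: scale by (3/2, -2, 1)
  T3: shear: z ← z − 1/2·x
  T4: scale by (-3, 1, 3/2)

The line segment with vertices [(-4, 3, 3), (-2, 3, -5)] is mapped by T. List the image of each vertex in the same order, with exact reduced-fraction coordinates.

image vertices: (-54, -6, -9), (-27, -6, -57/4)

T1 scale by (-3, 1, 1): (-4, 3, 3) → (12, 3, 3); (-2, 3, -5) → (6, 3, -5)
T2 scale by (3/2, -2, 1): (12, 3, 3) → (18, -6, 3); (6, 3, -5) → (9, -6, -5)
T3 shear: z ← z − 1/2·x: (18, -6, 3) → (18, -6, -6); (9, -6, -5) → (9, -6, -19/2)
T4 scale by (-3, 1, 3/2): (18, -6, -6) → (-54, -6, -9); (9, -6, -19/2) → (-27, -6, -57/4)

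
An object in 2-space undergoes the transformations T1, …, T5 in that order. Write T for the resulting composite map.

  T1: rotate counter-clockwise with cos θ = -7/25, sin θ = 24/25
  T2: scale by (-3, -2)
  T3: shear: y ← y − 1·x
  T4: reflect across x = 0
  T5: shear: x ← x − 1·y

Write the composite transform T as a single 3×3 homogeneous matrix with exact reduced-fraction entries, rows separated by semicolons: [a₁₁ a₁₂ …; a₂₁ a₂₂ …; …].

T1 = [-7/25 -24/25 0; 24/25 -7/25 0; 0 0 1]
T2·T1 = [21/25 72/25 0; -48/25 14/25 0; 0 0 1]
T3·…·T1 = [21/25 72/25 0; -69/25 -58/25 0; 0 0 1]
T4·…·T1 = [-21/25 -72/25 0; -69/25 -58/25 0; 0 0 1]
T5·…·T1 = [48/25 -14/25 0; -69/25 -58/25 0; 0 0 1]

T = [48/25 -14/25 0; -69/25 -58/25 0; 0 0 1]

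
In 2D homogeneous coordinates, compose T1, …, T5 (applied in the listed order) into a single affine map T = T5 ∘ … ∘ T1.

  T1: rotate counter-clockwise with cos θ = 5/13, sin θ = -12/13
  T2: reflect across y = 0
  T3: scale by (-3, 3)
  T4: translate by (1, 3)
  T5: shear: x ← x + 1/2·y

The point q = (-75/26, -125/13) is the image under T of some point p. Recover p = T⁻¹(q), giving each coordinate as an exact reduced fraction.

p = (-4, 4/3)

T1 = [5/13 12/13 0; -12/13 5/13 0; 0 0 1]
T2·T1 = [5/13 12/13 0; 12/13 -5/13 0; 0 0 1]
T3·…·T1 = [-15/13 -36/13 0; 36/13 -15/13 0; 0 0 1]
T4·…·T1 = [-15/13 -36/13 1; 36/13 -15/13 3; 0 0 1]
T5·…·T1 = [3/13 -87/26 5/2; 36/13 -15/13 3; 0 0 1]
det M = 9; M⁻¹ = [-5/39 29/78 -31/39; -4/13 1/39 9/13; 0 0 1]
M⁻¹ · (-75/26, -125/13)ᵀ = (-4, 4/3)ᵀ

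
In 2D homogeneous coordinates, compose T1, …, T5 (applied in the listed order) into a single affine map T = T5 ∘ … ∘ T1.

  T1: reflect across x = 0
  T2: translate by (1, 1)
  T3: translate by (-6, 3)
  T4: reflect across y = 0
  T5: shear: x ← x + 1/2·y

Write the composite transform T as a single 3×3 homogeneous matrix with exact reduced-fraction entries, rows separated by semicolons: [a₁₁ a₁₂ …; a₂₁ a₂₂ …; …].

T1 = [-1 0 0; 0 1 0; 0 0 1]
T2·T1 = [-1 0 1; 0 1 1; 0 0 1]
T3·…·T1 = [-1 0 -5; 0 1 4; 0 0 1]
T4·…·T1 = [-1 0 -5; 0 -1 -4; 0 0 1]
T5·…·T1 = [-1 -1/2 -7; 0 -1 -4; 0 0 1]

T = [-1 -1/2 -7; 0 -1 -4; 0 0 1]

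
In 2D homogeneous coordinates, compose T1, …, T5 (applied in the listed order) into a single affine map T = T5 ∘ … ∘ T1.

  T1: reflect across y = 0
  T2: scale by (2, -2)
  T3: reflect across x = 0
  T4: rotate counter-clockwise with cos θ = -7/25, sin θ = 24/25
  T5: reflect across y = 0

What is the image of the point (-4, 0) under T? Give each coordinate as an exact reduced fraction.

T1 reflect across y = 0: (-4, 0) → (-4, 0)
T2 scale by (2, -2): (-4, 0) → (-8, 0)
T3 reflect across x = 0: (-8, 0) → (8, 0)
T4 rotate counter-clockwise with cos θ = -7/25, sin θ = 24/25: (8, 0) → (-56/25, 192/25)
T5 reflect across y = 0: (-56/25, 192/25) → (-56/25, -192/25)

T(p) = (-56/25, -192/25)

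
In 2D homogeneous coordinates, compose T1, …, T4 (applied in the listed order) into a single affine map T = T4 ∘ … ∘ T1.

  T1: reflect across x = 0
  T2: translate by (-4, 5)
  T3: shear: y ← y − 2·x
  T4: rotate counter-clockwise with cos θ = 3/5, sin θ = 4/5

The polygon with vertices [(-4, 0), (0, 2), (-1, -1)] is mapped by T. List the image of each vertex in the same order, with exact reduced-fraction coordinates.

T1 reflect across x = 0: (-4, 0) → (4, 0); (0, 2) → (0, 2); (-1, -1) → (1, -1)
T2 translate by (-4, 5): (4, 0) → (0, 5); (0, 2) → (-4, 7); (1, -1) → (-3, 4)
T3 shear: y ← y − 2·x: (0, 5) → (0, 5); (-4, 7) → (-4, 15); (-3, 4) → (-3, 10)
T4 rotate counter-clockwise with cos θ = 3/5, sin θ = 4/5: (0, 5) → (-4, 3); (-4, 15) → (-72/5, 29/5); (-3, 10) → (-49/5, 18/5)

image vertices: (-4, 3), (-72/5, 29/5), (-49/5, 18/5)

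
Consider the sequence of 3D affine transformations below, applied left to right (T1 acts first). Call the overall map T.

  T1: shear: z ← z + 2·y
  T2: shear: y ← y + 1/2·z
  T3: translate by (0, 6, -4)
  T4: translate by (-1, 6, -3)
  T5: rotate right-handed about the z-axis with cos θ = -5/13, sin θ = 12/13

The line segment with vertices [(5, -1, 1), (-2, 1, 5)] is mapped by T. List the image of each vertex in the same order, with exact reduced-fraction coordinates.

T1 shear: z ← z + 2·y: (5, -1, 1) → (5, -1, -1); (-2, 1, 5) → (-2, 1, 7)
T2 shear: y ← y + 1/2·z: (5, -1, -1) → (5, -3/2, -1); (-2, 1, 7) → (-2, 9/2, 7)
T3 translate by (0, 6, -4): (5, -3/2, -1) → (5, 9/2, -5); (-2, 9/2, 7) → (-2, 21/2, 3)
T4 translate by (-1, 6, -3): (5, 9/2, -5) → (4, 21/2, -8); (-2, 21/2, 3) → (-3, 33/2, 0)
T5 rotate right-handed about the z-axis with cos θ = -5/13, sin θ = 12/13: (4, 21/2, -8) → (-146/13, -9/26, -8); (-3, 33/2, 0) → (-183/13, -237/26, 0)

image vertices: (-146/13, -9/26, -8), (-183/13, -237/26, 0)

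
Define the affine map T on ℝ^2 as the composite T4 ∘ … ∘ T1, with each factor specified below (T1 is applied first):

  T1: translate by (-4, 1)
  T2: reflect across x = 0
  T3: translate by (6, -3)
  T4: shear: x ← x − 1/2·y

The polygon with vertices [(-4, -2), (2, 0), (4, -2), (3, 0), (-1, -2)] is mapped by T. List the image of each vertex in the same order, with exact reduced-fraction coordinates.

image vertices: (16, -4), (9, -2), (8, -4), (8, -2), (13, -4)

T1 translate by (-4, 1): (-4, -2) → (-8, -1); (2, 0) → (-2, 1); (4, -2) → (0, -1); (3, 0) → (-1, 1); (-1, -2) → (-5, -1)
T2 reflect across x = 0: (-8, -1) → (8, -1); (-2, 1) → (2, 1); (0, -1) → (0, -1); (-1, 1) → (1, 1); (-5, -1) → (5, -1)
T3 translate by (6, -3): (8, -1) → (14, -4); (2, 1) → (8, -2); (0, -1) → (6, -4); (1, 1) → (7, -2); (5, -1) → (11, -4)
T4 shear: x ← x − 1/2·y: (14, -4) → (16, -4); (8, -2) → (9, -2); (6, -4) → (8, -4); (7, -2) → (8, -2); (11, -4) → (13, -4)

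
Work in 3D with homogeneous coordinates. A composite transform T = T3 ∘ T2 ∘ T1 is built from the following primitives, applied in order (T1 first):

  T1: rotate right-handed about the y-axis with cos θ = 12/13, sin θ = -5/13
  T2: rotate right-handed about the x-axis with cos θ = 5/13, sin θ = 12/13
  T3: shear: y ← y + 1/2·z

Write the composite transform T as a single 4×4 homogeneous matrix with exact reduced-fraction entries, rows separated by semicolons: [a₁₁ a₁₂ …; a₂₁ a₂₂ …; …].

T = [12/13 0 -5/13 0; -95/338 11/13 -114/169 0; 25/169 12/13 60/169 0; 0 0 0 1]

T1 = [12/13 0 -5/13 0; 0 1 0 0; 5/13 0 12/13 0; 0 0 0 1]
T2·T1 = [12/13 0 -5/13 0; -60/169 5/13 -144/169 0; 25/169 12/13 60/169 0; 0 0 0 1]
T3·…·T1 = [12/13 0 -5/13 0; -95/338 11/13 -114/169 0; 25/169 12/13 60/169 0; 0 0 0 1]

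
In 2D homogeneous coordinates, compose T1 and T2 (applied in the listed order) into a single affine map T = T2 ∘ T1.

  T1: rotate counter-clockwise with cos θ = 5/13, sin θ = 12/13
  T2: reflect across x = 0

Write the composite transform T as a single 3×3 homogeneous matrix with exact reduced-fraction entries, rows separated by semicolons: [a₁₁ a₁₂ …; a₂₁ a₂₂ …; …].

T1 = [5/13 -12/13 0; 12/13 5/13 0; 0 0 1]
T2·T1 = [-5/13 12/13 0; 12/13 5/13 0; 0 0 1]

T = [-5/13 12/13 0; 12/13 5/13 0; 0 0 1]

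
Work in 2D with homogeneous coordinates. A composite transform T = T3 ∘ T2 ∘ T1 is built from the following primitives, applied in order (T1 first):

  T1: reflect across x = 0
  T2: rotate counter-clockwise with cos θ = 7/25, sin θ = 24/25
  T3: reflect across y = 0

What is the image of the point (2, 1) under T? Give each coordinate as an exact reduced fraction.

T(p) = (-38/25, 41/25)

T1 reflect across x = 0: (2, 1) → (-2, 1)
T2 rotate counter-clockwise with cos θ = 7/25, sin θ = 24/25: (-2, 1) → (-38/25, -41/25)
T3 reflect across y = 0: (-38/25, -41/25) → (-38/25, 41/25)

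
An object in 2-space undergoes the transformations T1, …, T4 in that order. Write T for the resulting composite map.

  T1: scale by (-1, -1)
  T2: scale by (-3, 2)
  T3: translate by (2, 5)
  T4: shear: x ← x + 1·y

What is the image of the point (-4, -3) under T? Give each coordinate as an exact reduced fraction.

T(p) = (1, 11)

T1 scale by (-1, -1): (-4, -3) → (4, 3)
T2 scale by (-3, 2): (4, 3) → (-12, 6)
T3 translate by (2, 5): (-12, 6) → (-10, 11)
T4 shear: x ← x + 1·y: (-10, 11) → (1, 11)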